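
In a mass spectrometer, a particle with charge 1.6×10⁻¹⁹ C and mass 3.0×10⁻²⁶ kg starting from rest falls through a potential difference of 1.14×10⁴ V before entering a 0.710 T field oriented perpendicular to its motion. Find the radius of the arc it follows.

Acceleration: |q|V = ½mv² ⇒ v = √(2|q|V/m) = √(2·1.6×10⁻¹⁹·1.14×10⁴/3.0×10⁻²⁶) ≈ 3.487×10⁵ m/s.
In the field: r = mv/(|q|B) = (3.0×10⁻²⁶)(3.487×10⁵)/((1.6×10⁻¹⁹)(0.710)) ≈ 0.0921 m.

r ≈ 0.0921 m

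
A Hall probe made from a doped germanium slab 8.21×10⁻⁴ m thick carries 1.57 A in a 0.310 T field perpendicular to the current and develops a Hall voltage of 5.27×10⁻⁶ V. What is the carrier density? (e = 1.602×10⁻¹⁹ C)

From V_H = IB/(n e t), n = IB/(V_H e t).
n = (1.57)(0.310)/((5.27×10⁻⁶)(1.602×10⁻¹⁹)(8.21×10⁻⁴)) ≈ 7.02×10²⁶ m⁻³.

n ≈ 7.02×10²⁶ m⁻³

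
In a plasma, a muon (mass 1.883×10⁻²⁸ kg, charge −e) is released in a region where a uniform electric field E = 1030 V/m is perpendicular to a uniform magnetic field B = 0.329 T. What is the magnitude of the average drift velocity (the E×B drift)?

In crossed fields the guiding centre drifts at v_d = |E×B|/B² = E/B, independent of charge and mass.
v_d = 1030/0.329 = 3130 m/s.

v_d ≈ 3130 m/s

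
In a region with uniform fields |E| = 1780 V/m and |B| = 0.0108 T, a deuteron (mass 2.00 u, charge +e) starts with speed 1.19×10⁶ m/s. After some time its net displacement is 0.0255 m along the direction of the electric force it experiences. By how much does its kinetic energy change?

ΔKE ≈ 7.27×10⁻¹⁸ J

The magnetic force is always ⟂ v and does no work; only the electric force changes KE.
ΔKE = F_E · d = |q|E d = (1.602×10⁻¹⁹)(1780)(0.0255) ≈ 7.27×10⁻¹⁸ J.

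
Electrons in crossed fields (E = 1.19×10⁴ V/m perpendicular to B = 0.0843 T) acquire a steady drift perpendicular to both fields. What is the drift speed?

The steady drift has the magnetic force balancing the electric force, so v_d = E/B.
v_d = 1.19×10⁴/0.0843 = 1.41×10⁵ m/s.

v_d ≈ 1.41×10⁵ m/s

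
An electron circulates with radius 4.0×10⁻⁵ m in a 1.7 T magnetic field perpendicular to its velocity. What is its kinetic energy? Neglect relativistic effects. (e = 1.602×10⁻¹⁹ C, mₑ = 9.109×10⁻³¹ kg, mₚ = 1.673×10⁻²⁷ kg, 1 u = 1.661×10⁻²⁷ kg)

v = |q|Br/m, then KE = ½mv² = (qBr)²/(2m).
v = (1.602×10⁻¹⁹)(1.7)(4.0×10⁻⁵)/9.109×10⁻³¹ ≈ 1.196×10⁷ m/s.
KE = ½(9.109×10⁻³¹)(1.196×10⁷)² ≈ 6.5×10⁻¹⁷ J = 410 eV.

KE ≈ 410 eV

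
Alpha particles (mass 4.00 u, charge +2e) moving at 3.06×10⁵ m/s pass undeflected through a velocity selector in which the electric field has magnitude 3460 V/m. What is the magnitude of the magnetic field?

B = 0.0113 T

Balance of forces in the selector: qE = qvB ⇒ B = E/v.
B = 3460/3.06×10⁵ = 0.0113 T.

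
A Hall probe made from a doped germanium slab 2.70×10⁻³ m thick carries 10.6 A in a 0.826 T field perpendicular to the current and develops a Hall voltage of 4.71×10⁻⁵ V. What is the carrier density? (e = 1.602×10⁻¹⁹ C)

From V_H = IB/(n e t), n = IB/(V_H e t).
n = (10.6)(0.826)/((4.71×10⁻⁵)(1.602×10⁻¹⁹)(2.70×10⁻³)) ≈ 4.30×10²⁶ m⁻³.

n ≈ 4.30×10²⁶ m⁻³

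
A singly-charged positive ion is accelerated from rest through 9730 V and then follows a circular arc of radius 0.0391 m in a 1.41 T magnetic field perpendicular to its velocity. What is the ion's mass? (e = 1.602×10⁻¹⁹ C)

m ≈ 2.50×10⁻²⁶ kg

Combine |q|V = ½mv² and r = mv/(|q|B): eliminate v to get m = qB²r²/(2V).
m = (1.602×10⁻¹⁹)(1.41)²(0.0391)²/(2·9730) ≈ 2.50×10⁻²⁶ kg.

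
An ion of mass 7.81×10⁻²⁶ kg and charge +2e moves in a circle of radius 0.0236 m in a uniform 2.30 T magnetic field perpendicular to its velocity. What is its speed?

v ≈ 2.23×10⁵ m/s

From |q|vB = mv²/r, v = |q|Br/m.
v = (3.204×10⁻¹⁹)(2.30)(0.0236)/7.81×10⁻²⁶ ≈ 2.23×10⁵ m/s.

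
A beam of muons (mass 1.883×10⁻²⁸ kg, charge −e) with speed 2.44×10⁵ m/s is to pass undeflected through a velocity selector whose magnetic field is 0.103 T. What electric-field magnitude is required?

For straight-line motion qE = qvB, so E = vB.
E = 2.44×10⁵ × 0.103 = 2.51×10⁴ V/m.

E = 2.51×10⁴ V/m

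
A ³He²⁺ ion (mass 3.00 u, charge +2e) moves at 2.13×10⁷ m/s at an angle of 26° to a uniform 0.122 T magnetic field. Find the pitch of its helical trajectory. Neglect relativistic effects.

p ≈ 15.3 m

v∥ = v cosθ = 2.13×10⁷·cos26° ≈ 1.914×10⁷ m/s.
T = 2πm/(|q|B) = 2π(4.983×10⁻²⁷)/((3.204×10⁻¹⁹)(0.122)) ≈ 8.010×10⁻⁷ s.
pitch = v∥ T = (1.914×10⁷)(8.010×10⁻⁷) ≈ 15.3 m.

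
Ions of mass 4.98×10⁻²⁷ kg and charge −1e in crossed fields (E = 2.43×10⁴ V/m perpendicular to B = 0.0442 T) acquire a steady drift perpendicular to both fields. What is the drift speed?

v_d ≈ 5.50×10⁵ m/s

In crossed fields the guiding centre drifts at v_d = |E×B|/B² = E/B, independent of charge and mass.
v_d = 2.43×10⁴/0.0442 = 5.50×10⁵ m/s.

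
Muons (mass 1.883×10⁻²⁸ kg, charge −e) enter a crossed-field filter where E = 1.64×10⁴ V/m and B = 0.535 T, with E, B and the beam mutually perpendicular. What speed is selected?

v = 3.07×10⁴ m/s

For undeflected motion the electric and magnetic forces balance: qE = qvB.
v = E/B = 1.64×10⁴/0.535 = 3.07×10⁴ m/s.
The result is independent of the particle's charge and mass.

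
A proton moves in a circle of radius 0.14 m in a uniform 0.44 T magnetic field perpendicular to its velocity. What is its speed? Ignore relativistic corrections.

v ≈ 5.9×10⁶ m/s

From |q|vB = mv²/r, v = |q|Br/m.
v = (1.602×10⁻¹⁹)(0.44)(0.14)/1.673×10⁻²⁷ ≈ 5.9×10⁶ m/s.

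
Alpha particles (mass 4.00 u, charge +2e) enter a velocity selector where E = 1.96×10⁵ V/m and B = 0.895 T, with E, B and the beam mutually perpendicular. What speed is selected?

v = 2.19×10⁵ m/s

Straight-line motion ⇒ electric and magnetic forces cancel, so E = vB.
v = E/B = 1.96×10⁵/0.895 = 2.19×10⁵ m/s.
The result is independent of the particle's charge and mass.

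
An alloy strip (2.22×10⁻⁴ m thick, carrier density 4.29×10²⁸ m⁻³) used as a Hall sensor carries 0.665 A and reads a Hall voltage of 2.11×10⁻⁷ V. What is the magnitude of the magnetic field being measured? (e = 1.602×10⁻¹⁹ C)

From V_H = IB/(n e t), B = V_H n e t / I.
B = (2.11×10⁻⁷)(4.29×10²⁸)(1.602×10⁻¹⁹)(2.22×10⁻⁴)/0.665 ≈ 0.484 T.

B ≈ 0.484 T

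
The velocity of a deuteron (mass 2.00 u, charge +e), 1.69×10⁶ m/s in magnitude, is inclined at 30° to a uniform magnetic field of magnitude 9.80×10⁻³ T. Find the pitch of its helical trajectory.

v∥ = v cosθ = 1.69×10⁶·cos30° ≈ 1.464×10⁶ m/s.
T = 2πm/(|q|B) = 2π(3.322×10⁻²⁷)/((1.602×10⁻¹⁹)(9.80×10⁻³)) ≈ 1.330×10⁻⁵ s.
pitch = v∥ T = (1.464×10⁶)(1.330×10⁻⁵) ≈ 19.5 m.

p ≈ 19.5 m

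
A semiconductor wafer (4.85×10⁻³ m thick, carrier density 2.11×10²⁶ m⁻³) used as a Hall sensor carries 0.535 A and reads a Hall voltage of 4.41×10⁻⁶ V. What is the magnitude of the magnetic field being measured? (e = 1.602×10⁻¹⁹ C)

From V_H = IB/(n e t), B = V_H n e t / I.
B = (4.41×10⁻⁶)(2.11×10²⁶)(1.602×10⁻¹⁹)(4.85×10⁻³)/0.535 ≈ 1.35 T.

B ≈ 1.35 T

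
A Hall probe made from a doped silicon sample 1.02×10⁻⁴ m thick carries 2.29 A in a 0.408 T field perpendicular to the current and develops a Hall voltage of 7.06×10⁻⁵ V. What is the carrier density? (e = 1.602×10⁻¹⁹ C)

n ≈ 8.10×10²⁶ m⁻³

From V_H = IB/(n e t), n = IB/(V_H e t).
n = (2.29)(0.408)/((7.06×10⁻⁵)(1.602×10⁻¹⁹)(1.02×10⁻⁴)) ≈ 8.10×10²⁶ m⁻³.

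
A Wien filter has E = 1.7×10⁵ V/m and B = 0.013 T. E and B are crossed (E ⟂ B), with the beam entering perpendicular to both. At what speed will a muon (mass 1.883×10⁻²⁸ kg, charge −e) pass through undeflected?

Zero net Lorentz force requires |qE| = |q v×B|, i.e. E = vB.
v = E/B = 1.7×10⁵/0.013 = 1.3×10⁷ m/s.

v = 1.3×10⁷ m/s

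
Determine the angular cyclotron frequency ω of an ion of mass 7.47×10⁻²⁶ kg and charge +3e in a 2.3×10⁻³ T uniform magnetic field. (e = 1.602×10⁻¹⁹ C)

ω ≈ 1.5×10⁴ rad/s

ω = |q|B/m.
ω = (4.806×10⁻¹⁹)(2.3×10⁻³)/7.47×10⁻²⁶ ≈ 1.5×10⁴ rad/s.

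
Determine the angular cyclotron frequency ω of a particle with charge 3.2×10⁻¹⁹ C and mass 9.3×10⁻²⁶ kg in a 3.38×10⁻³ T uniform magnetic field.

ω = |q|B/m.
ω = (3.2×10⁻¹⁹)(3.38×10⁻³)/9.3×10⁻²⁶ ≈ 1.16×10⁴ rad/s.

ω ≈ 1.16×10⁴ rad/s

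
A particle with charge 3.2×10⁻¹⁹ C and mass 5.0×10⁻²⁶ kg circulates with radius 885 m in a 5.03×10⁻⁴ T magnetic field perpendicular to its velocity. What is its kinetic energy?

v = |q|Br/m, then KE = ½mv² = (qBr)²/(2m).
v = (3.2×10⁻¹⁹)(5.03×10⁻⁴)(885)/5.0×10⁻²⁶ ≈ 2.849×10⁶ m/s.
KE = ½(5.0×10⁻²⁶)(2.849×10⁶)² ≈ 2.03×10⁻¹³ J.

KE ≈ 2.03×10⁻¹³ J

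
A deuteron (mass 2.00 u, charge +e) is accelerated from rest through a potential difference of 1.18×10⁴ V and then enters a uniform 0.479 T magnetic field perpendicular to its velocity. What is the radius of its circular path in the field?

r ≈ 0.0462 m

Acceleration: |q|V = ½mv² ⇒ v = √(2|q|V/m) = √(2·1.602×10⁻¹⁹·1.18×10⁴/3.322×10⁻²⁷) ≈ 1.067×10⁶ m/s.
In the field: r = mv/(|q|B) = (3.322×10⁻²⁷)(1.067×10⁶)/((1.602×10⁻¹⁹)(0.479)) ≈ 0.0462 m.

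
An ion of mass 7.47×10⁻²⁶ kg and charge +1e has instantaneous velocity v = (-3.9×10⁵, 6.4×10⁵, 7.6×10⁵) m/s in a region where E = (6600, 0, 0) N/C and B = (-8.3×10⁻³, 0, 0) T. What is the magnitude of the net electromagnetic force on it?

|F| ≈ 1.69×10⁻¹⁵ N

v×B = (0, -6310, 5310) N/C.
E + v×B = (6600, -6310, 5310) N/C.
F = q(E + v×B) = (1.602×10⁻¹⁹ C)·(6600, -6310, 5310) = (1.06×10⁻¹⁵, -1.01×10⁻¹⁵, 8.51×10⁻¹⁶) N.
|F| = 1.69×10⁻¹⁵ N.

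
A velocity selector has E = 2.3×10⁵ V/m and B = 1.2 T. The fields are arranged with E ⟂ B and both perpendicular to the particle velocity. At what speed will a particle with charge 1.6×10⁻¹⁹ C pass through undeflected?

Zero net Lorentz force requires |qE| = |q v×B|, i.e. E = vB.
v = E/B = 2.3×10⁵/1.2 = 1.9×10⁵ m/s.

v = 1.9×10⁵ m/s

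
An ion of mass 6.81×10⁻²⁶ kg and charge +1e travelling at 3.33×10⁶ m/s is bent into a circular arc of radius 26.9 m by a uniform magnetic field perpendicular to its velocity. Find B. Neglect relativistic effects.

From |q|vB = mv²/r, B = mv/(|q|r).
B = (6.81×10⁻²⁶)(3.33×10⁶)/((1.602×10⁻¹⁹)(26.9)) ≈ 0.0526 T.

B ≈ 0.0526 T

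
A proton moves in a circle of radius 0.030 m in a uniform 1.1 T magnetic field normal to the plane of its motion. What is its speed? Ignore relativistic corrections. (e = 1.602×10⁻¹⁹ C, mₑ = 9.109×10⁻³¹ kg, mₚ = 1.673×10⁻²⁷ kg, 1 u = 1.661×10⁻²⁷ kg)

From |q|vB = mv²/r, v = |q|Br/m.
v = (1.602×10⁻¹⁹)(1.1)(0.030)/1.673×10⁻²⁷ ≈ 3.2×10⁶ m/s.

v ≈ 3.2×10⁶ m/s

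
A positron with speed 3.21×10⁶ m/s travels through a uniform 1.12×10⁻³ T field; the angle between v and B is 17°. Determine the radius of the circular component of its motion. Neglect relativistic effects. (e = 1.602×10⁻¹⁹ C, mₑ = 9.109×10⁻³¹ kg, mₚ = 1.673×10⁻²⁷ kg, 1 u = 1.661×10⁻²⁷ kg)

v⊥ = v sinθ = 3.21×10⁶·sin17° ≈ 9.385×10⁵ m/s.
r = m v⊥/(|q|B) = (9.109×10⁻³¹)(9.385×10⁵)/((1.602×10⁻¹⁹)(1.12×10⁻³)) ≈ 4.76×10⁻³ m.

r ≈ 4.76×10⁻³ m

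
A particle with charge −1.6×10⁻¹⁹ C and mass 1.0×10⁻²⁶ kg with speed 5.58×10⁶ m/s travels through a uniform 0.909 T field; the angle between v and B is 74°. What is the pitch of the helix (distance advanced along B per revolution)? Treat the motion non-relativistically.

p ≈ 0.664 m

v∥ = v cosθ = 5.58×10⁶·cos74° ≈ 1.538×10⁶ m/s.
T = 2πm/(|q|B) = 2π(1.0×10⁻²⁶)/((1.6×10⁻¹⁹)(0.909)) ≈ 4.320×10⁻⁷ s.
pitch = v∥ T = (1.538×10⁶)(4.320×10⁻⁷) ≈ 0.664 m.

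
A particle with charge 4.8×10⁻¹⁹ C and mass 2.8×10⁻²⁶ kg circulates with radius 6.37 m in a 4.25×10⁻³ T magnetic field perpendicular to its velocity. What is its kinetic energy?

KE ≈ 1.88×10⁴ eV

v = |q|Br/m, then KE = ½mv² = (qBr)²/(2m).
v = (4.8×10⁻¹⁹)(4.25×10⁻³)(6.37)/2.8×10⁻²⁶ ≈ 4.641×10⁵ m/s.
KE = ½(2.8×10⁻²⁶)(4.641×10⁵)² ≈ 3.02×10⁻¹⁵ J = 1.88×10⁴ eV.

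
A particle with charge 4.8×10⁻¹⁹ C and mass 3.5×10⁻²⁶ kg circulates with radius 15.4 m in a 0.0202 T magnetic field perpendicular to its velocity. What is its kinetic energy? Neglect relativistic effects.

KE ≈ 3.19×10⁻¹³ J

v = |q|Br/m, then KE = ½mv² = (qBr)²/(2m).
v = (4.8×10⁻¹⁹)(0.0202)(15.4)/3.5×10⁻²⁶ ≈ 4.266×10⁶ m/s.
KE = ½(3.5×10⁻²⁶)(4.266×10⁶)² ≈ 3.19×10⁻¹³ J.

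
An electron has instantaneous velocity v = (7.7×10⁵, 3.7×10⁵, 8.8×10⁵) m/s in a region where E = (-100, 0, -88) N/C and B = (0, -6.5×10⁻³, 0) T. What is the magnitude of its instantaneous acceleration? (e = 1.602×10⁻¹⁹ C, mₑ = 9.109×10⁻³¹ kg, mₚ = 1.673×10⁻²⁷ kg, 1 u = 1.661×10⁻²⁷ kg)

|a| ≈ 1.33×10¹⁵ m/s²

v×B = (5720, 0, -5000) N/C.
E + v×B = (5620, 0, -5090) N/C.
F = q(E + v×B) = (−1.602×10⁻¹⁹ C)·(5620, 0, -5090) = (-9.00×10⁻¹⁶, 0, 8.16×10⁻¹⁶) N.
|a| = |F|/m = 1.215×10⁻¹⁵/9.109×10⁻³¹ ≈ 1.33×10¹⁵ m/s².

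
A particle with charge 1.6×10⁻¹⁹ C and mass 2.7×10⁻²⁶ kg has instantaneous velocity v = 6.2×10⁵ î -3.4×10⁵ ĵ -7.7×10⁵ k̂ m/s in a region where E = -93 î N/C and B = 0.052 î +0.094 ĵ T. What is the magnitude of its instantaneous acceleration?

v×B = (7.24×10⁴, -4.00×10⁴, 7.60×10⁴) N/C.
E + v×B = (7.23×10⁴, -4.00×10⁴, 7.60×10⁴) N/C.
F = q(E + v×B) = (1.6×10⁻¹⁹ C)·(7.23×10⁴, -4.00×10⁴, 7.60×10⁴) = (1.16×10⁻¹⁴, -6.41×10⁻¹⁵, 1.22×10⁻¹⁴) N.
|a| = |F|/m = 1.796×10⁻¹⁴/2.7×10⁻²⁶ ≈ 6.65×10¹¹ m/s².

|a| ≈ 6.65×10¹¹ m/s²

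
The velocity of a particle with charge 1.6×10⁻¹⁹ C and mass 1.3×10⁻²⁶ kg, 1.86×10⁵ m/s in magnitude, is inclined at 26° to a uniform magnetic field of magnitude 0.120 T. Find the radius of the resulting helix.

v⊥ = v sinθ = 1.86×10⁵·sin26° ≈ 8.154×10⁴ m/s.
r = m v⊥/(|q|B) = (1.3×10⁻²⁶)(8.154×10⁴)/((1.6×10⁻¹⁹)(0.120)) ≈ 0.0552 m.

r ≈ 0.0552 m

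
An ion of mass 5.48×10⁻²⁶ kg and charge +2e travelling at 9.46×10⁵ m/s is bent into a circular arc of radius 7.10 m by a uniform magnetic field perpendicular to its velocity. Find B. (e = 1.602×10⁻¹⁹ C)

From |q|vB = mv²/r, B = mv/(|q|r).
B = (5.48×10⁻²⁶)(9.46×10⁵)/((3.204×10⁻¹⁹)(7.10)) ≈ 0.0228 T.

B ≈ 0.0228 T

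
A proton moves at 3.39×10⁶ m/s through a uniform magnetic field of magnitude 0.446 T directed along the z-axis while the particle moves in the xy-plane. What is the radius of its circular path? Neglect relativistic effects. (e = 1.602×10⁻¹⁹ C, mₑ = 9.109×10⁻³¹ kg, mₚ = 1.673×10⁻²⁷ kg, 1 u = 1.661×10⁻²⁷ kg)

r ≈ 0.0794 m

The magnetic force provides the centripetal force: |q|vB = mv²/r.
r = mv/(|q|B) = (1.673×10⁻²⁷)(3.39×10⁶)/((1.602×10⁻¹⁹)(0.446)) ≈ 0.0794 m.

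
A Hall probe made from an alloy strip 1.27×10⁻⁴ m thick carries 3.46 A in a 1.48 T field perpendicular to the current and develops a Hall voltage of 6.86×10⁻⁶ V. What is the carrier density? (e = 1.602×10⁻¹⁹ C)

n ≈ 3.67×10²⁸ m⁻³

From V_H = IB/(n e t), n = IB/(V_H e t).
n = (3.46)(1.48)/((6.86×10⁻⁶)(1.602×10⁻¹⁹)(1.27×10⁻⁴)) ≈ 3.67×10²⁸ m⁻³.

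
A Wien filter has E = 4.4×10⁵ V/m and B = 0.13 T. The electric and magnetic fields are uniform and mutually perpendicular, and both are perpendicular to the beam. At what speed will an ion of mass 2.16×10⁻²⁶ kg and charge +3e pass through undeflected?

Zero net Lorentz force requires |qE| = |q v×B|, i.e. E = vB.
v = E/B = 4.4×10⁵/0.13 = 3.4×10⁶ m/s.
The result is independent of the particle's charge and mass.

v = 3.4×10⁶ m/s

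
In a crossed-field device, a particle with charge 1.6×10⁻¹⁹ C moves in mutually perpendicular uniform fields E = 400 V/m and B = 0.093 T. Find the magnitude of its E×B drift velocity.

The E×B drift speed is v_d = E/B.
v_d = 400/0.093 = 4300 m/s.

v_d ≈ 4300 m/s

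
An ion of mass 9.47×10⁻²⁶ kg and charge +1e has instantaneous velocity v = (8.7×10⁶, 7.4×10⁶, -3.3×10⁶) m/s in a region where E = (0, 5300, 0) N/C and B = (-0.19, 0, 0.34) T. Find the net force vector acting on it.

F ≈ (4.03×10⁻¹³, -3.73×10⁻¹³, 2.25×10⁻¹³) N

v×B = (2.52×10⁶, -2.33×10⁶, 1.41×10⁶) N/C.
E + v×B = (2.52×10⁶, -2.33×10⁶, 1.41×10⁶) N/C.
F = q(E + v×B) = (1.602×10⁻¹⁹ C)·(2.52×10⁶, -2.33×10⁶, 1.41×10⁶) = (4.03×10⁻¹³, -3.73×10⁻¹³, 2.25×10⁻¹³) N.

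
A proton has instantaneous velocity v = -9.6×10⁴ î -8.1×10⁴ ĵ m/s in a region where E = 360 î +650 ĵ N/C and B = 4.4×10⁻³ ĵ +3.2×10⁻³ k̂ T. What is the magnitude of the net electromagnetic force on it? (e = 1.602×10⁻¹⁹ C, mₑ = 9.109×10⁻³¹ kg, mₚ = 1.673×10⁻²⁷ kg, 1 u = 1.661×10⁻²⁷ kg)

|F| ≈ 1.68×10⁻¹⁶ N

v×B = (-259, 307, -422) N/C.
E + v×B = (101, 957, -422) N/C.
F = q(E + v×B) = (1.602×10⁻¹⁹ C)·(101, 957, -422) = (1.61×10⁻¹⁷, 1.53×10⁻¹⁶, -6.77×10⁻¹⁷) N.
|F| = 1.68×10⁻¹⁶ N.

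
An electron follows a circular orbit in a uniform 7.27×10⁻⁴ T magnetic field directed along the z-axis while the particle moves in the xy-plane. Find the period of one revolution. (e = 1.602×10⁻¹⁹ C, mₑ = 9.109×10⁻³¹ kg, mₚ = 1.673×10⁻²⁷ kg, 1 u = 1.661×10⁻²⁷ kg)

The cyclotron period depends only on m, q, B: T = 2πm/(|q|B).
T = 2π(9.109×10⁻³¹)/((1.602×10⁻¹⁹)(7.27×10⁻⁴)) ≈ 4.91×10⁻⁸ s.

T ≈ 4.91×10⁻⁸ s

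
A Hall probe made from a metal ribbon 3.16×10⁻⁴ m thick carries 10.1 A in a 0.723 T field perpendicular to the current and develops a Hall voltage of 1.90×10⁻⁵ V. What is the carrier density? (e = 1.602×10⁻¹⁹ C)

n ≈ 7.59×10²⁷ m⁻³

From V_H = IB/(n e t), n = IB/(V_H e t).
n = (10.1)(0.723)/((1.90×10⁻⁵)(1.602×10⁻¹⁹)(3.16×10⁻⁴)) ≈ 7.59×10²⁷ m⁻³.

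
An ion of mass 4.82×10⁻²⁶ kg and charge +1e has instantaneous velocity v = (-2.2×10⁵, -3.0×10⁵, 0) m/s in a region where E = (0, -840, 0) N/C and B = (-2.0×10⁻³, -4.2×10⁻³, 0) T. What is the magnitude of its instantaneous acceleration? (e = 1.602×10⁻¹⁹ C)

v×B = (0, 0, 324) N/C.
E + v×B = (0, -840, 324) N/C.
F = q(E + v×B) = (1.602×10⁻¹⁹ C)·(0, -840, 324) = (0, -1.35×10⁻¹⁶, 5.19×10⁻¹⁷) N.
|a| = |F|/m = 1.442×10⁻¹⁶/4.82×10⁻²⁶ ≈ 2.99×10⁹ m/s².

|a| ≈ 2.99×10⁹ m/s²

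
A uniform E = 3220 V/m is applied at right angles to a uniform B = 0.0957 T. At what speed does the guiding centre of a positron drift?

The E×B drift speed is v_d = E/B.
v_d = 3220/0.0957 = 3.36×10⁴ m/s.

v_d ≈ 3.36×10⁴ m/s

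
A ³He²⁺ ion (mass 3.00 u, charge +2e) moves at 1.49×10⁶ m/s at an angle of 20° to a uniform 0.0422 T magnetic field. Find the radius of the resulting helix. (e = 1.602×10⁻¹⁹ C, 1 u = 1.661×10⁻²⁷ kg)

r ≈ 0.188 m

v⊥ = v sinθ = 1.49×10⁶·sin20° ≈ 5.096×10⁵ m/s.
r = m v⊥/(|q|B) = (4.983×10⁻²⁷)(5.096×10⁵)/((3.204×10⁻¹⁹)(0.0422)) ≈ 0.188 m.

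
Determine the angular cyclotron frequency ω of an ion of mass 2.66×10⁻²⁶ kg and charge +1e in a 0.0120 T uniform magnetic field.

ω = |q|B/m.
ω = (1.602×10⁻¹⁹)(0.0120)/2.66×10⁻²⁶ ≈ 7.23×10⁴ rad/s.

ω ≈ 7.23×10⁴ rad/s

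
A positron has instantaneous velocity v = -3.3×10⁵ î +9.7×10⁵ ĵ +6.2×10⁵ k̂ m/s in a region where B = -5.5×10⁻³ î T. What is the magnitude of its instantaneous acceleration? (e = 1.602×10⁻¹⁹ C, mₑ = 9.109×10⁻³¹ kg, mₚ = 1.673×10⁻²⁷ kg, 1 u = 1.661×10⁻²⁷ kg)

|a| ≈ 1.11×10¹⁵ m/s²

v×B = (0, -3410, 5340) N/C.
F = q v×B = (1.602×10⁻¹⁹ C)·(0, -3410, 5340) = (0, -5.46×10⁻¹⁶, 8.55×10⁻¹⁶) N.
|a| = |F|/m = 1.014×10⁻¹⁵/9.109×10⁻³¹ ≈ 1.11×10¹⁵ m/s².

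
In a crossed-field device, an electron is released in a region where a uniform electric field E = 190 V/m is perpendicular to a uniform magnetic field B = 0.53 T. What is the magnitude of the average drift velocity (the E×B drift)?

In crossed fields the guiding centre drifts at v_d = |E×B|/B² = E/B, independent of charge and mass.
v_d = 190/0.53 = 360 m/s.

v_d ≈ 360 m/s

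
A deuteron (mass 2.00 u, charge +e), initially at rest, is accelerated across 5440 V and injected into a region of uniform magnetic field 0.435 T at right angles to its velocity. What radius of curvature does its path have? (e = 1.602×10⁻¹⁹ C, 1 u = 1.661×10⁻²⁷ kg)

Acceleration: |q|V = ½mv² ⇒ v = √(2|q|V/m) = √(2·1.602×10⁻¹⁹·5440/3.322×10⁻²⁷) ≈ 7.243×10⁵ m/s.
In the field: r = mv/(|q|B) = (3.322×10⁻²⁷)(7.243×10⁵)/((1.602×10⁻¹⁹)(0.435)) ≈ 0.0345 m.

r ≈ 0.0345 m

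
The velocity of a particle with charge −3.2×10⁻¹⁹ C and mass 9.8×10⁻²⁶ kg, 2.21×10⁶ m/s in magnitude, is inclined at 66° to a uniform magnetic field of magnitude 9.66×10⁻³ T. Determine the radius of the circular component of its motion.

r ≈ 64.0 m

v⊥ = v sinθ = 2.21×10⁶·sin66° ≈ 2.019×10⁶ m/s.
r = m v⊥/(|q|B) = (9.8×10⁻²⁶)(2.019×10⁶)/((3.2×10⁻¹⁹)(9.66×10⁻³)) ≈ 64.0 m.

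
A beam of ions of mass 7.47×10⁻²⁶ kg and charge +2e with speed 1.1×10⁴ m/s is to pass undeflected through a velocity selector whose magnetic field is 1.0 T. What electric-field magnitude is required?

For straight-line motion qE = qvB, so E = vB.
E = 1.1×10⁴ × 1.0 = 1.1×10⁴ V/m.

E = 1.1×10⁴ V/m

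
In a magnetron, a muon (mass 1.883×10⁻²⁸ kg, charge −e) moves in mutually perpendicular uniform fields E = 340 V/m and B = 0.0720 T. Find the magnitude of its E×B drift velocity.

The E×B drift speed is v_d = E/B.
v_d = 340/0.0720 = 4720 m/s.

v_d ≈ 4720 m/s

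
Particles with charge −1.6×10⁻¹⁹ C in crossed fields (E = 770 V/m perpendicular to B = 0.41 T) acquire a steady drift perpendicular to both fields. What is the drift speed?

v_d ≈ 1900 m/s

The steady drift has the magnetic force balancing the electric force, so v_d = E/B.
v_d = 770/0.41 = 1900 m/s.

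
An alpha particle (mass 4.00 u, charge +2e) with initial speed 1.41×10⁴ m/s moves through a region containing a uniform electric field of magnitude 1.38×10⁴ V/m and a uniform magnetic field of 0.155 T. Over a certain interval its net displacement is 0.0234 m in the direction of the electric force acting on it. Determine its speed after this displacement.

v_f ≈ 1.77×10⁵ m/s

B does no work; ΔKE = |q|E d.
½mv_f² = ½mv₀² + |q|Ed = ½(6.644×10⁻²⁷)(1.41×10⁴)² + (3.204×10⁻¹⁹)(1.38×10⁴)(0.0234) ≈ 6.604×10⁻¹⁹ J + 1.035×10⁻¹⁶ J ≈ 1.041×10⁻¹⁶ J.
v_f = √(2·1.041×10⁻¹⁶/6.644×10⁻²⁷) ≈ 1.77×10⁵ m/s.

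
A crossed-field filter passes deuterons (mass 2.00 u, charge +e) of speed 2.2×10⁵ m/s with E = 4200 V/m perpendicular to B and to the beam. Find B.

Balance of forces in the selector: qE = qvB ⇒ B = E/v.
B = 4200/2.2×10⁵ = 0.019 T.

B = 0.019 T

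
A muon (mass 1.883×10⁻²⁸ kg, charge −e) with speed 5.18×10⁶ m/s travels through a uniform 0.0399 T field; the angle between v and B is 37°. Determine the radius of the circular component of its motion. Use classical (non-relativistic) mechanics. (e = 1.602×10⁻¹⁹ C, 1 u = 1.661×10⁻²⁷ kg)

v⊥ = v sinθ = 5.18×10⁶·sin37° ≈ 3.117×10⁶ m/s.
r = m v⊥/(|q|B) = (1.883×10⁻²⁸)(3.117×10⁶)/((1.602×10⁻¹⁹)(0.0399)) ≈ 0.0918 m.

r ≈ 0.0918 m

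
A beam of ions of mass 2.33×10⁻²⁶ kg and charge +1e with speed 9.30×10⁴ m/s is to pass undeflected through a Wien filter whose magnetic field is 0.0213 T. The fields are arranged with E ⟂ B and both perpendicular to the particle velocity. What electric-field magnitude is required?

For straight-line motion qE = qvB, so E = vB.
E = 9.30×10⁴ × 0.0213 = 1980 V/m.

E = 1980 V/m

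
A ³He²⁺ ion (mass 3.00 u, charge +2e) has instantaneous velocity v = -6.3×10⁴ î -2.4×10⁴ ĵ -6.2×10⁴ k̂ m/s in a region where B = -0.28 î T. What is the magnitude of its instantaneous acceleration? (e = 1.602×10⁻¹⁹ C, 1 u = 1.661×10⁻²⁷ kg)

|a| ≈ 1.20×10¹² m/s²

v×B = (0, 1.74×10⁴, -6720) N/C.
F = q v×B = (3.204×10⁻¹⁹ C)·(0, 1.74×10⁴, -6720) = (0, 5.56×10⁻¹⁵, -2.15×10⁻¹⁵) N.
|a| = |F|/m = 5.964×10⁻¹⁵/4.983×10⁻²⁷ ≈ 1.20×10¹² m/s².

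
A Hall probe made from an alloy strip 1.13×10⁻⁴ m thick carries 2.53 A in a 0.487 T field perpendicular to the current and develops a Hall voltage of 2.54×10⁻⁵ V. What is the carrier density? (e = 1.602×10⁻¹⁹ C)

n ≈ 2.68×10²⁷ m⁻³

From V_H = IB/(n e t), n = IB/(V_H e t).
n = (2.53)(0.487)/((2.54×10⁻⁵)(1.602×10⁻¹⁹)(1.13×10⁻⁴)) ≈ 2.68×10²⁷ m⁻³.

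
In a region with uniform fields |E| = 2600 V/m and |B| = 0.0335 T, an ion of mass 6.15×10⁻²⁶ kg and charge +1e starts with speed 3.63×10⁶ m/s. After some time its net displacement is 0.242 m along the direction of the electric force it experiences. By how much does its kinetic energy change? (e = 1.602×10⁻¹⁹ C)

ΔKE ≈ 1.01×10⁻¹⁶ J

The magnetic force is always ⟂ v and does no work; only the electric force changes KE.
ΔKE = F_E · d = |q|E d = (1.602×10⁻¹⁹)(2600)(0.242) ≈ 1.01×10⁻¹⁶ J.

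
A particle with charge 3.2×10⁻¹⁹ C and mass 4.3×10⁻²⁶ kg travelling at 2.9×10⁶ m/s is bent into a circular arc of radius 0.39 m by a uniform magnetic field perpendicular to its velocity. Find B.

B ≈ 1.0 T

From |q|vB = mv²/r, B = mv/(|q|r).
B = (4.3×10⁻²⁶)(2.9×10⁶)/((3.2×10⁻¹⁹)(0.39)) ≈ 1.0 T.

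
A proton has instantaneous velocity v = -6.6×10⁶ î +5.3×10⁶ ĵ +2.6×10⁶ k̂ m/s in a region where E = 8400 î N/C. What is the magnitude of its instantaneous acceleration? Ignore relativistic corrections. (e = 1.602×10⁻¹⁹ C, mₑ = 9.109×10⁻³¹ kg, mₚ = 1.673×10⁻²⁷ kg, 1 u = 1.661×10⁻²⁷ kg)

|a| ≈ 8.04×10¹¹ m/s²

Only an electric field acts, so F = qE = (1.602×10⁻¹⁹ C)·(8400, 0, 0) = (1.35×10⁻¹⁵, 0, 0) N.
|a| = |F|/m = 1.346×10⁻¹⁵/1.673×10⁻²⁷ ≈ 8.04×10¹¹ m/s².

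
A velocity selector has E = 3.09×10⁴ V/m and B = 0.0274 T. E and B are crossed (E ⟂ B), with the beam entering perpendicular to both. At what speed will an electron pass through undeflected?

Zero net Lorentz force requires |qE| = |q v×B|, i.e. E = vB.
v = E/B = 3.09×10⁴/0.0274 = 1.13×10⁶ m/s.

v = 1.13×10⁶ m/s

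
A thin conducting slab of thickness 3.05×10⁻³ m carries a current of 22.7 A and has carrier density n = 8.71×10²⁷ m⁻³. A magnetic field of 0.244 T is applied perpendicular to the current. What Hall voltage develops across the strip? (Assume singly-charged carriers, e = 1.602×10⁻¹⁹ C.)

V_H ≈ 1.30×10⁻⁶ V

V_H = IB/(n e t).
V_H = (22.7)(0.244)/((8.71×10²⁷)(1.602×10⁻¹⁹)(3.05×10⁻³)) ≈ 1.30×10⁻⁶ V.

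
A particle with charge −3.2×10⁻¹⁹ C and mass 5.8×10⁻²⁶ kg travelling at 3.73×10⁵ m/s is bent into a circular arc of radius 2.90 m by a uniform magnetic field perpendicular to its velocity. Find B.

From |q|vB = mv²/r, B = mv/(|q|r).
B = (5.8×10⁻²⁶)(3.73×10⁵)/((3.2×10⁻¹⁹)(2.90)) ≈ 0.0233 T.

B ≈ 0.0233 T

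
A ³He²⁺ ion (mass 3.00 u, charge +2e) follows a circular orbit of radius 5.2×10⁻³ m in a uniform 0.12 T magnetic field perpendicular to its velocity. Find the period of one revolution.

T ≈ 8.1×10⁻⁷ s

The cyclotron period depends only on m, q, B: T = 2πm/(|q|B).
T = 2π(4.983×10⁻²⁷)/((3.204×10⁻¹⁹)(0.12)) ≈ 8.1×10⁻⁷ s.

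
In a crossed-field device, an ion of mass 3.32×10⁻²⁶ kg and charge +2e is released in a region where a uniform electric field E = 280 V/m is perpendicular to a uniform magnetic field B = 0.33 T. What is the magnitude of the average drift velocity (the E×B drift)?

The E×B drift speed is v_d = E/B.
v_d = 280/0.33 = 850 m/s.

v_d ≈ 850 m/s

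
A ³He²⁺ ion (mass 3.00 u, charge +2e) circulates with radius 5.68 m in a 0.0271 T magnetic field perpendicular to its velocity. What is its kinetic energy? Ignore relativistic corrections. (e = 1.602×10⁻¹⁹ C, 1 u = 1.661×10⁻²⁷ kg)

KE ≈ 2.44×10⁻¹³ J

v = |q|Br/m, then KE = ½mv² = (qBr)²/(2m).
v = (3.204×10⁻¹⁹)(0.0271)(5.68)/4.983×10⁻²⁷ ≈ 9.897×10⁶ m/s.
KE = ½(4.983×10⁻²⁷)(9.897×10⁶)² ≈ 2.44×10⁻¹³ J.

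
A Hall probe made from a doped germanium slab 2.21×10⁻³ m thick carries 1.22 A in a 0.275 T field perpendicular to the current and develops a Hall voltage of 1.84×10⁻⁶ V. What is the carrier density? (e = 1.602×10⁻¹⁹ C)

From V_H = IB/(n e t), n = IB/(V_H e t).
n = (1.22)(0.275)/((1.84×10⁻⁶)(1.602×10⁻¹⁹)(2.21×10⁻³)) ≈ 5.15×10²⁶ m⁻³.

n ≈ 5.15×10²⁶ m⁻³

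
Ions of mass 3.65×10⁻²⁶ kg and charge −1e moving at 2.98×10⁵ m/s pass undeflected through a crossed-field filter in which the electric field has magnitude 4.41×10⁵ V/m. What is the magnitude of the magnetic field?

Balance of forces in the selector: qE = qvB ⇒ B = E/v.
B = 4.41×10⁵/2.98×10⁵ = 1.48 T.

B = 1.48 T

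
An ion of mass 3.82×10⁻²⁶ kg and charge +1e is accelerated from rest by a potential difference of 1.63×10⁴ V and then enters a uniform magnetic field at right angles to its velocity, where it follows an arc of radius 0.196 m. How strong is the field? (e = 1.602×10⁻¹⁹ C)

v = √(2|q|V/m) = √(2·1.602×10⁻¹⁹·1.63×10⁴/3.82×10⁻²⁶) ≈ 3.698×10⁵ m/s.
B = mv/(|q|r) = (3.82×10⁻²⁶)(3.698×10⁵)/((1.602×10⁻¹⁹)(0.196)) ≈ 0.450 T.

B ≈ 0.450 T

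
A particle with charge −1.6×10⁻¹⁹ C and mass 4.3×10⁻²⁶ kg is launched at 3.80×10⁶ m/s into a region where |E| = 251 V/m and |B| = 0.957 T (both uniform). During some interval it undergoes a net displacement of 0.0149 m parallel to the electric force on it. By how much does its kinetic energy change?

The magnetic force is always ⟂ v and does no work; only the electric force changes KE.
ΔKE = F_E · d = |q|E d = (1.6×10⁻¹⁹)(251)(0.0149) ≈ 5.98×10⁻¹⁹ J.

ΔKE ≈ 5.98×10⁻¹⁹ J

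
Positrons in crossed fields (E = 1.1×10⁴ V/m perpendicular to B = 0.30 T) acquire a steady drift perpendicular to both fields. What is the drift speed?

The E×B drift speed is v_d = E/B.
v_d = 1.1×10⁴/0.30 = 3.7×10⁴ m/s.

v_d ≈ 3.7×10⁴ m/s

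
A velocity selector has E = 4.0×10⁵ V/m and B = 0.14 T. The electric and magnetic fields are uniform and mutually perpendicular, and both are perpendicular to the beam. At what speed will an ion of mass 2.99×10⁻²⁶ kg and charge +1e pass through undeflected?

v = 2.9×10⁶ m/s

For undeflected motion the electric and magnetic forces balance: qE = qvB.
v = E/B = 4.0×10⁵/0.14 = 2.9×10⁶ m/s.
The result is independent of the particle's charge and mass.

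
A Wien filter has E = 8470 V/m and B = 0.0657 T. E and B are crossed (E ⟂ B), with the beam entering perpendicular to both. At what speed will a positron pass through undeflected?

v = 1.29×10⁵ m/s

For undeflected motion the electric and magnetic forces balance: qE = qvB.
v = E/B = 8470/0.0657 = 1.29×10⁵ m/s.
The result is independent of the particle's charge and mass.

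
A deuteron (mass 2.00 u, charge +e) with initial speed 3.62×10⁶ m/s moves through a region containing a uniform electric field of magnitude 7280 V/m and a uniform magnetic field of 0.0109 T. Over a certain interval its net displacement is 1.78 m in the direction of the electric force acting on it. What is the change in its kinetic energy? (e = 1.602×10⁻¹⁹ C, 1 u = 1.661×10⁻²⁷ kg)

ΔKE ≈ 2.08×10⁻¹⁵ J

The magnetic force is always ⟂ v and does no work; only the electric force changes KE.
ΔKE = F_E · d = |q|E d = (1.602×10⁻¹⁹)(7280)(1.78) ≈ 2.08×10⁻¹⁵ J.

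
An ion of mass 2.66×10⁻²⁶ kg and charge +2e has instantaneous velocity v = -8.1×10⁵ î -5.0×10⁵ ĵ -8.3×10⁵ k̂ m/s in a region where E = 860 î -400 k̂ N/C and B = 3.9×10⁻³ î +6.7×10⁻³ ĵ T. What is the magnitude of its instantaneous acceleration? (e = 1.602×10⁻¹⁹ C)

v×B = (5560, -3240, -3480) N/C.
E + v×B = (6420, -3240, -3880) N/C.
F = q(E + v×B) = (3.204×10⁻¹⁹ C)·(6420, -3240, -3880) = (2.06×10⁻¹⁵, -1.04×10⁻¹⁵, -1.24×10⁻¹⁵) N.
|a| = |F|/m = 2.617×10⁻¹⁵/2.66×10⁻²⁶ ≈ 9.84×10¹⁰ m/s².

|a| ≈ 9.84×10¹⁰ m/s²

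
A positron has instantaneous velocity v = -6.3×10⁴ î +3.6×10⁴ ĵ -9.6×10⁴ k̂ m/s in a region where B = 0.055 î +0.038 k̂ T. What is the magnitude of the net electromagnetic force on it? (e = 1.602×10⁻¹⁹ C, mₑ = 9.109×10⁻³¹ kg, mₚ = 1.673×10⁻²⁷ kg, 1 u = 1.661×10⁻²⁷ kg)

v×B = (1370, -2890, -1980) N/C.
F = q v×B = (1.602×10⁻¹⁹ C)·(1370, -2890, -1980) = (2.19×10⁻¹⁶, -4.62×10⁻¹⁶, -3.17×10⁻¹⁶) N.
|F| = 6.02×10⁻¹⁶ N.

|F| ≈ 6.02×10⁻¹⁶ N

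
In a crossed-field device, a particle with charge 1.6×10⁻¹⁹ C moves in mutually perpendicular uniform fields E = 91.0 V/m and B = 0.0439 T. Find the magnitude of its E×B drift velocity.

v_d ≈ 2070 m/s

The E×B drift speed is v_d = E/B.
v_d = 91.0/0.0439 = 2070 m/s.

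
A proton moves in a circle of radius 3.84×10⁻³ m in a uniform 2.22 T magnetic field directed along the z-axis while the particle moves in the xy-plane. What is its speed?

From |q|vB = mv²/r, v = |q|Br/m.
v = (1.602×10⁻¹⁹)(2.22)(3.84×10⁻³)/1.673×10⁻²⁷ ≈ 8.16×10⁵ m/s.

v ≈ 8.16×10⁵ m/s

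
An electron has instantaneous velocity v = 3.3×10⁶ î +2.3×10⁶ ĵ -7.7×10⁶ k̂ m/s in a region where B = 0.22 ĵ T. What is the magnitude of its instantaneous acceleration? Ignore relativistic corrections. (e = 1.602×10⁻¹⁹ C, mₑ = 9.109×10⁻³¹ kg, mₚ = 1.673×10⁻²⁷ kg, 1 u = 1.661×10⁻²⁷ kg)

v×B = (1.69×10⁶, 0, 7.26×10⁵) N/C.
F = q v×B = (−1.602×10⁻¹⁹ C)·(1.69×10⁶, 0, 7.26×10⁵) = (-2.71×10⁻¹³, 0, -1.16×10⁻¹³) N.
|a| = |F|/m = 2.953×10⁻¹³/9.109×10⁻³¹ ≈ 3.24×10¹⁷ m/s².

|a| ≈ 3.24×10¹⁷ m/s²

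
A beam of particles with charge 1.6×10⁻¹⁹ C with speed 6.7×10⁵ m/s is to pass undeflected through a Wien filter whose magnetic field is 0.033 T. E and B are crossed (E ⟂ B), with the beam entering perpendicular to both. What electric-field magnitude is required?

For straight-line motion qE = qvB, so E = vB.
E = 6.7×10⁵ × 0.033 = 2.2×10⁴ V/m.

E = 2.2×10⁴ V/m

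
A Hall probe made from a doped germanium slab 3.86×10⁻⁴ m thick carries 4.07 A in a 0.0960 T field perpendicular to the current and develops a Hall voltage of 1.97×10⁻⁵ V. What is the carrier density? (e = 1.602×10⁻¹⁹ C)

From V_H = IB/(n e t), n = IB/(V_H e t).
n = (4.07)(0.0960)/((1.97×10⁻⁵)(1.602×10⁻¹⁹)(3.86×10⁻⁴)) ≈ 3.21×10²⁶ m⁻³.

n ≈ 3.21×10²⁶ m⁻³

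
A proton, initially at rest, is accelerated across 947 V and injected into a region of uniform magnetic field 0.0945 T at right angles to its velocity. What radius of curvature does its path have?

r ≈ 0.0471 m

Acceleration: |q|V = ½mv² ⇒ v = √(2|q|V/m) = √(2·1.602×10⁻¹⁹·947/1.673×10⁻²⁷) ≈ 4.259×10⁵ m/s.
In the field: r = mv/(|q|B) = (1.673×10⁻²⁷)(4.259×10⁵)/((1.602×10⁻¹⁹)(0.0945)) ≈ 0.0471 m.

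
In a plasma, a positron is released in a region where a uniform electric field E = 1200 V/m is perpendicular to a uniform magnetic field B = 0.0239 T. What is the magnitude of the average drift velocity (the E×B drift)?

In crossed fields the guiding centre drifts at v_d = |E×B|/B² = E/B, independent of charge and mass.
v_d = 1200/0.0239 = 5.02×10⁴ m/s.

v_d ≈ 5.02×10⁴ m/s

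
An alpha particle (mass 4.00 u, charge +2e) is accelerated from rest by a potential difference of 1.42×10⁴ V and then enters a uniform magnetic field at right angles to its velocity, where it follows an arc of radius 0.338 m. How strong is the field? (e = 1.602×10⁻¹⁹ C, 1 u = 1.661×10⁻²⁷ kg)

B ≈ 0.0718 T

v = √(2|q|V/m) = √(2·3.204×10⁻¹⁹·1.42×10⁴/6.644×10⁻²⁷) ≈ 1.170×10⁶ m/s.
B = mv/(|q|r) = (6.644×10⁻²⁷)(1.170×10⁶)/((3.204×10⁻¹⁹)(0.338)) ≈ 0.0718 T.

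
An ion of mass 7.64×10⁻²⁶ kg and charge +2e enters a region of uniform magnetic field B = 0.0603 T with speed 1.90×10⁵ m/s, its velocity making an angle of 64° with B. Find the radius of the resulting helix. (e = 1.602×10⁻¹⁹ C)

r ≈ 0.675 m

v⊥ = v sinθ = 1.90×10⁵·sin64° ≈ 1.708×10⁵ m/s.
r = m v⊥/(|q|B) = (7.64×10⁻²⁶)(1.708×10⁵)/((3.204×10⁻¹⁹)(0.0603)) ≈ 0.675 m.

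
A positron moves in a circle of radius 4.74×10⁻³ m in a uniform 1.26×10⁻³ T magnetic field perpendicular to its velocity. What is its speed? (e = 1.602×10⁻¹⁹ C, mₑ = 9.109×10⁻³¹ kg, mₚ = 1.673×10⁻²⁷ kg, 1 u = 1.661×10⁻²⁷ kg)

v ≈ 1.05×10⁶ m/s

From |q|vB = mv²/r, v = |q|Br/m.
v = (1.602×10⁻¹⁹)(1.26×10⁻³)(4.74×10⁻³)/9.109×10⁻³¹ ≈ 1.05×10⁶ m/s.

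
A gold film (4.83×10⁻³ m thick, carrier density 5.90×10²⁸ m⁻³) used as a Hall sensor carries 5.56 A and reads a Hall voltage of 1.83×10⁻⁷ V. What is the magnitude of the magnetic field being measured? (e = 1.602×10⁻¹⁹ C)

B ≈ 1.50 T

From V_H = IB/(n e t), B = V_H n e t / I.
B = (1.83×10⁻⁷)(5.90×10²⁸)(1.602×10⁻¹⁹)(4.83×10⁻³)/5.56 ≈ 1.50 T.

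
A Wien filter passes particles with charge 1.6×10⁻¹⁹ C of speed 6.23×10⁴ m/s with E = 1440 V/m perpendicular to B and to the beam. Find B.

B = 0.0231 T

Balance of forces in the selector: qE = qvB ⇒ B = E/v.
B = 1440/6.23×10⁴ = 0.0231 T.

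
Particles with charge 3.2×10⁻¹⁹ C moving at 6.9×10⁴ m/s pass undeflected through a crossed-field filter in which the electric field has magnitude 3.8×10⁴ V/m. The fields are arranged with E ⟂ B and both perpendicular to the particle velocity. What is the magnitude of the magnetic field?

B = 0.55 T

Balance of forces in the selector: qE = qvB ⇒ B = E/v.
B = 3.8×10⁴/6.9×10⁴ = 0.55 T.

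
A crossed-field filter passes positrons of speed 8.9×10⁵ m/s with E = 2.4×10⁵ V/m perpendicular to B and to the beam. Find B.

Balance of forces in the selector: qE = qvB ⇒ B = E/v.
B = 2.4×10⁵/8.9×10⁵ = 0.27 T.

B = 0.27 T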